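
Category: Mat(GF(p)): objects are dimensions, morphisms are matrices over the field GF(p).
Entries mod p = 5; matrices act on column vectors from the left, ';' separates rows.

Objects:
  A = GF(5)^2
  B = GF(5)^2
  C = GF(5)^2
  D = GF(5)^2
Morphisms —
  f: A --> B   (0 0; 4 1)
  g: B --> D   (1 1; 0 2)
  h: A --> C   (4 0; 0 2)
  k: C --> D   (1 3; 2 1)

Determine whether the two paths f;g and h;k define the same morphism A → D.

Along f;g (path 1):
  e0=⟨1,0⟩ f-->⟨0,4⟩ g-->⟨4,3⟩
  e1=⟨0,1⟩ f-->⟨0,1⟩ g-->⟨1,2⟩
  composite₁ = (4 1; 3 2)
Along h;k (path 2):
  e0=⟨1,0⟩ h-->⟨4,0⟩ k-->⟨4,3⟩
  e1=⟨0,1⟩ h-->⟨0,2⟩ k-->⟨1,2⟩
  composite₂ = (4 1; 3 2)
Equal? YES — commutes

Answer: COMMUTES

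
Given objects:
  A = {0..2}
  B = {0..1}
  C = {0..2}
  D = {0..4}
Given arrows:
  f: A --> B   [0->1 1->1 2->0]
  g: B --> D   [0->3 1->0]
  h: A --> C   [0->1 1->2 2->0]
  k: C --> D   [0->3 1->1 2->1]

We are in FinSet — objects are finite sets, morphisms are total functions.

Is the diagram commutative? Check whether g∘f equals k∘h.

1) trace f;g:
  0 f-->1 g-->0
  1 f-->1 g-->0
  2 f-->0 g-->3
  result₁ = [0->0 1->0 2->3]
2) trace h;k:
  0 h-->1 k-->1
  1 h-->2 k-->1
  2 h-->0 k-->3
  result₂ = [0->1 1->1 2->3]
Equal? distinct morphisms ✗

Answer: DOES NOT COMMUTE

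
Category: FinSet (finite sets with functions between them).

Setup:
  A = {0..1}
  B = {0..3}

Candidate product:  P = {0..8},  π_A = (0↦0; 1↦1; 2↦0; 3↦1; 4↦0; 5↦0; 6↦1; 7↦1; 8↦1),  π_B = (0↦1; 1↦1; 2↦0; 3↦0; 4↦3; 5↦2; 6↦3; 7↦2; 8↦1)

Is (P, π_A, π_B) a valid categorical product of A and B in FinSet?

|A|·|B| = 2·4 = 8;  |P| = 9
  → cardinalities differ; no bijection possible.

Answer: NOT A VALID PRODUCT — |P|=9 ≠ |A|·|B|=8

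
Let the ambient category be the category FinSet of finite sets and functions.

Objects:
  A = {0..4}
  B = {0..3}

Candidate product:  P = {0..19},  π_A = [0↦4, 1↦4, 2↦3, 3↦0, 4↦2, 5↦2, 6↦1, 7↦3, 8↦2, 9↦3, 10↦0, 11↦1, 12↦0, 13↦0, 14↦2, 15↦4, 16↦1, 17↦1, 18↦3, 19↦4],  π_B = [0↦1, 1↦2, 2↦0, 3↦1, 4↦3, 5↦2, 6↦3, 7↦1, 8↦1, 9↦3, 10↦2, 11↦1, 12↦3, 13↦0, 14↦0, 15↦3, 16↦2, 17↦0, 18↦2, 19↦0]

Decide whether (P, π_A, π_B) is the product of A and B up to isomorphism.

Answer: VALID PRODUCT

Work:
|A|·|B| = 5·4 = 20;  |P| = 20
Check the pairing map k ↦ (π_A(k), π_B(k)):
  0 ↦ (4,1)
  1 ↦ (4,2)
  2 ↦ (3,0)
  3 ↦ (0,1)
  4 ↦ (2,3)
  5 ↦ (2,2)
  6 ↦ (1,3)
  7 ↦ (3,1)
  8 ↦ (2,1)
  9 ↦ (3,3)
  10 ↦ (0,2)
  11 ↦ (1,1)
  12 ↦ (0,3)
  13 ↦ (0,0)
  14 ↦ (2,0)
  15 ↦ (4,3)
  16 ↦ (1,2)
  17 ↦ (1,0)
  18 ↦ (3,2)
  19 ↦ (4,0)
distinct pairs in image: 20 / 20 needed
  → bijection onto A×B; projections well-typed.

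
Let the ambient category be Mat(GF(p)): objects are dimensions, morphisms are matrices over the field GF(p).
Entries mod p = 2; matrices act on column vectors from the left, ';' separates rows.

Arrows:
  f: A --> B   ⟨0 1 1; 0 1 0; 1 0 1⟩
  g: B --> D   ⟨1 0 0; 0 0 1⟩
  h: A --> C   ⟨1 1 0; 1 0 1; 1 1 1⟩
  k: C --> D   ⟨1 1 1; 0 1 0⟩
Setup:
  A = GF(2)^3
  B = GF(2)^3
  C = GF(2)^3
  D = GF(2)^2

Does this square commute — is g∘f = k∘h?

Answer: DOES NOT COMMUTE

Work:
Along f;g (path 1):
  e0=(1,0,0) f-->(0,0,1) g-->(0,1)
  e1=(0,1,0) f-->(1,1,0) g-->(1,0)
  e2=(0,0,1) f-->(1,0,1) g-->(1,1)
  result₁ = ⟨0 1 1; 1 0 1⟩
Along h;k (path 2):
  e0=(1,0,0) h-->(1,1,1) k-->(1,1)
  e1=(0,1,0) h-->(1,0,1) k-->(0,0)
  e2=(0,0,1) h-->(0,1,1) k-->(0,1)
  result₂ = ⟨1 0 0; 1 0 1⟩
Equal? distinct morphisms ✗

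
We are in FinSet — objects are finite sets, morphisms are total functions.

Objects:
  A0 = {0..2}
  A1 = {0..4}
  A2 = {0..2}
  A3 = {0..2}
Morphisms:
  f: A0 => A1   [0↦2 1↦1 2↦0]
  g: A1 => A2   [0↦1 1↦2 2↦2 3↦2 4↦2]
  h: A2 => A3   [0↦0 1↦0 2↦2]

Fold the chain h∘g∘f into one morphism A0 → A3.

Answer: [0↦2 1↦2 2↦0]

Derivation:
  0 f=>2 g=>2 h=>2
  1 f=>1 g=>2 h=>2
  2 f=>0 g=>1 h=>0
result: [0↦2 1↦2 2↦0]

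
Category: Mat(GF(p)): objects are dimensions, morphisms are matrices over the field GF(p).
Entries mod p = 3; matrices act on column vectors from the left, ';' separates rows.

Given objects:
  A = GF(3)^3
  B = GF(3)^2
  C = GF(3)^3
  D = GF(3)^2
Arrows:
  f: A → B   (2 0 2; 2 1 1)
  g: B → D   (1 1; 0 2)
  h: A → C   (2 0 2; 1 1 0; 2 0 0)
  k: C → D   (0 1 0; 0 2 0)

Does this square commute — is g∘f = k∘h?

Answer: DOES NOT COMMUTE

Trace:
1) trace f;g:
  e0=[1,0,0] f→[2,2] g→[1,1]
  e1=[0,1,0] f→[0,1] g→[1,2]
  e2=[0,0,1] f→[2,1] g→[0,2]
  composite₁ = (1 1 0; 1 2 2)
2) trace h;k:
  e0=[1,0,0] h→[2,1,2] k→[1,2]
  e1=[0,1,0] h→[0,1,0] k→[1,2]
  e2=[0,0,1] h→[2,0,0] k→[0,0]
  composite₂ = (1 1 0; 2 2 0)
Equal? differ; not commutative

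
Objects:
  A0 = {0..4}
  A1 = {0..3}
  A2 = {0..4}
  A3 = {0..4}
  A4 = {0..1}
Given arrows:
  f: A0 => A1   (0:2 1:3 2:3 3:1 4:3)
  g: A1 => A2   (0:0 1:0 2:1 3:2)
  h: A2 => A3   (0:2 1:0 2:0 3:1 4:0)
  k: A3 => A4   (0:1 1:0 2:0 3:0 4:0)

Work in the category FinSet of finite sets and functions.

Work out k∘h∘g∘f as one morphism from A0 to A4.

Answer: (0:1 1:1 2:1 3:0 4:1)

Work:
  0 f=>2 g=>1 h=>0 k=>1
  1 f=>3 g=>2 h=>0 k=>1
  2 f=>3 g=>2 h=>0 k=>1
  3 f=>1 g=>0 h=>2 k=>0
  4 f=>3 g=>2 h=>0 k=>1
composite: (0:1 1:1 2:1 3:0 4:1)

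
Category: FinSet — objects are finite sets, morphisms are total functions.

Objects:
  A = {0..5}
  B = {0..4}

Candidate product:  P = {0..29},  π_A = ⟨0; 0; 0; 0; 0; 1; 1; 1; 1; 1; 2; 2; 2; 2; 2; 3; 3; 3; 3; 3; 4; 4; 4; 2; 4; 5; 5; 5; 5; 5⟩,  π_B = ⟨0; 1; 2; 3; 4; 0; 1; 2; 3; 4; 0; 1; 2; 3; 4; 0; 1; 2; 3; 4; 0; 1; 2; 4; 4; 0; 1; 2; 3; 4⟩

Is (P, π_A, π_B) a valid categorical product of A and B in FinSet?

Answer: NOT A VALID PRODUCT — duplicate pair at indices 14,23

Trace:
|A|·|B| = 6·5 = 30;  |P| = 30
Check the pairing map k ↦ (π_A(k), π_B(k)):
  0 ↦ (0,0)
  1 ↦ (0,1)
  2 ↦ (0,2)
  3 ↦ (0,3)
  4 ↦ (0,4)
  5 ↦ (1,0)
  6 ↦ (1,1)
  7 ↦ (1,2)
  8 ↦ (1,3)
  9 ↦ (1,4)
  10 ↦ (2,0)
  11 ↦ (2,1)
  12 ↦ (2,2)
  13 ↦ (2,3)
  14 ↦ (2,4)
  15 ↦ (3,0)
  16 ↦ (3,1)
  17 ↦ (3,2)
  18 ↦ (3,3)
  19 ↦ (3,4)
  20 ↦ (4,0)
  21 ↦ (4,1)
  22 ↦ (4,2)
  23 ↦ (2,4)  ✗ repeats pair of k=14
  24 ↦ (4,4)
  25 ↦ (5,0)
  26 ↦ (5,1)
  27 ↦ (5,2)
  28 ↦ (5,3)
  29 ↦ (5,4)
distinct pairs in image: 29 / 30 needed
  → (2,4) hit at k=14 and k=23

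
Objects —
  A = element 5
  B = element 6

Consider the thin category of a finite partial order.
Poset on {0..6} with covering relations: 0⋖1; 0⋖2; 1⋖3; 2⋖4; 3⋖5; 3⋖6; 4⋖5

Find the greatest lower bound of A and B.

Lower bounds of A=5 and B=6: {0,1,3}
  0 ≤ 3
  1 ≤ 3
  3 ≤ 3
glb = 3

Answer: A∧B = 3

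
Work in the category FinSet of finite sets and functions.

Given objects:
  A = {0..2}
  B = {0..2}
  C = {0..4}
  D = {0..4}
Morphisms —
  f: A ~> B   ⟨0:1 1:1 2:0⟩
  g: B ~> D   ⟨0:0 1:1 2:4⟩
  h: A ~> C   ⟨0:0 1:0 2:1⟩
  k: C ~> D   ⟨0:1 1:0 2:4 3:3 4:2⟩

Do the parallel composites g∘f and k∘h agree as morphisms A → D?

1) trace f;g:
  0 f~>1 g~>1
  1 f~>1 g~>1
  2 f~>0 g~>0
  composite₁ = ⟨0:1 1:1 2:0⟩
2) trace h;k:
  0 h~>0 k~>1
  1 h~>0 k~>1
  2 h~>1 k~>0
  composite₂ = ⟨0:1 1:1 2:0⟩
Equal? equal; square commutes

Answer: COMMUTES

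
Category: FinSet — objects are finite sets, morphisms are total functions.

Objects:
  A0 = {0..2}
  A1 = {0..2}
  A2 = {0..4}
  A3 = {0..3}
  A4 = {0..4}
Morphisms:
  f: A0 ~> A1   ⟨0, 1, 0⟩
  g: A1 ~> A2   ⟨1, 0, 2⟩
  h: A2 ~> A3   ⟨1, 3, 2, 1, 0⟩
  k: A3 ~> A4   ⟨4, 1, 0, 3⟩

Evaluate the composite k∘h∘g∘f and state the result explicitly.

  0 f~>0 g~>1 h~>3 k~>3
  1 f~>1 g~>0 h~>1 k~>1
  2 f~>0 g~>1 h~>3 k~>3
composite: ⟨3, 1, 3⟩

Answer: ⟨3, 1, 3⟩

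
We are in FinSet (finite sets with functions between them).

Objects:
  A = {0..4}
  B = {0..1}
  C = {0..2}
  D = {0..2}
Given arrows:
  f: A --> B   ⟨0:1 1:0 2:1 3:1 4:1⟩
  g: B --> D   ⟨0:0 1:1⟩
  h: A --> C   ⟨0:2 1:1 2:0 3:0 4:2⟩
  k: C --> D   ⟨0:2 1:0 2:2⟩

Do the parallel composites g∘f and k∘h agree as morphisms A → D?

Along f;g (path 1):
  0 f-->1 g-->1
  1 f-->0 g-->0
  2 f-->1 g-->1
  3 f-->1 g-->1
  4 f-->1 g-->1
  composite₁ = ⟨0:1 1:0 2:1 3:1 4:1⟩
Along h;k (path 2):
  0 h-->2 k-->2
  1 h-->1 k-->0
  2 h-->0 k-->2
  3 h-->0 k-->2
  4 h-->2 k-->2
  composite₂ = ⟨0:2 1:0 2:2 3:2 4:2⟩
Equal? distinct morphisms ✗

Answer: DOES NOT COMMUTE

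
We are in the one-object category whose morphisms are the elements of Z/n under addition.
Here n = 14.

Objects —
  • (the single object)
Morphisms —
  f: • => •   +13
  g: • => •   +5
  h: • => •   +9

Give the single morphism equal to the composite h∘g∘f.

  0 +13≡13 +5≡4 +9≡13  (mod 14)
composite: +13

Answer: +13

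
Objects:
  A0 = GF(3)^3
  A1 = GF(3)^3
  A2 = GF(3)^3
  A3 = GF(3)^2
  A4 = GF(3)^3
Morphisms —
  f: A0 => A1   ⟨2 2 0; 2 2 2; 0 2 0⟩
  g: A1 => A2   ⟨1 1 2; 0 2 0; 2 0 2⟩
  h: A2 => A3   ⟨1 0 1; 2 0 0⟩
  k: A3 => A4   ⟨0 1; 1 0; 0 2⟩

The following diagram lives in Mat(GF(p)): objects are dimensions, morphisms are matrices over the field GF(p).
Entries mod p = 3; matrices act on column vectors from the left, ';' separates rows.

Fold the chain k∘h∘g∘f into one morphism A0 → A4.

  e0=(1,0,0) f=>(2,2,0) g=>(1,1,1) h=>(2,2) k=>(2,2,1)
  e1=(0,1,0) f=>(2,2,2) g=>(2,1,2) h=>(1,1) k=>(1,1,2)
  e2=(0,0,1) f=>(0,2,0) g=>(2,1,0) h=>(2,1) k=>(1,2,2)
result: ⟨2 1 1; 2 1 2; 1 2 2⟩

Answer: ⟨2 1 1; 2 1 2; 1 2 2⟩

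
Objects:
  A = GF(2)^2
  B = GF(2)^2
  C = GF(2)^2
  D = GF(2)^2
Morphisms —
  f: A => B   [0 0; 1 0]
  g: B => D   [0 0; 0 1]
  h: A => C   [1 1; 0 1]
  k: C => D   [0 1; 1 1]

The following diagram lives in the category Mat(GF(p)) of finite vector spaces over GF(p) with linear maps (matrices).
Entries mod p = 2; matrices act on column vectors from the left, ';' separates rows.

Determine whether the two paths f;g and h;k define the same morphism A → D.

Answer: DOES NOT COMMUTE

Work:
Along f;g (path 1):
  e0=⟨1,0⟩ f=>⟨0,1⟩ g=>⟨0,1⟩
  e1=⟨0,1⟩ f=>⟨0,0⟩ g=>⟨0,0⟩
  ⟦path⟧₁ = [0 0; 1 0]
Along h;k (path 2):
  e0=⟨1,0⟩ h=>⟨1,0⟩ k=>⟨0,1⟩
  e1=⟨0,1⟩ h=>⟨1,1⟩ k=>⟨1,0⟩
  ⟦path⟧₂ = [0 1; 1 0]
Equal? NO — does not commute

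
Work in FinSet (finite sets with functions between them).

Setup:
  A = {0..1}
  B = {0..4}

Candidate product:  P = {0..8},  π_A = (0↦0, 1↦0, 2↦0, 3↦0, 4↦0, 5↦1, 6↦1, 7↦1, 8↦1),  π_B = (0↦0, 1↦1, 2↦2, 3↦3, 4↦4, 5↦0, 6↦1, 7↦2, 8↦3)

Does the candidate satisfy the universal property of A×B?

|A|·|B| = 2·5 = 10;  |P| = 9
  → cardinalities differ; no bijection possible.

Answer: NOT A VALID PRODUCT — |P|=9 ≠ |A|·|B|=10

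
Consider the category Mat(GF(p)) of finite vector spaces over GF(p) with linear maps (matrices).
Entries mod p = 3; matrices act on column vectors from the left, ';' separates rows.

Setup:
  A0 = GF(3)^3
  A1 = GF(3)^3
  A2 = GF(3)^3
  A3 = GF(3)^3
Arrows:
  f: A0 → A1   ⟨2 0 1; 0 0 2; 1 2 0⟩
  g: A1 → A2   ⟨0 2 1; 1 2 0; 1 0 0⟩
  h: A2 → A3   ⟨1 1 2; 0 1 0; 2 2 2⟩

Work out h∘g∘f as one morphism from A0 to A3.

  e0=⟨1,0,0⟩ f→⟨2,0,1⟩ g→⟨1,2,2⟩ h→⟨1,2,1⟩
  e1=⟨0,1,0⟩ f→⟨0,0,2⟩ g→⟨2,0,0⟩ h→⟨2,0,1⟩
  e2=⟨0,0,1⟩ f→⟨1,2,0⟩ g→⟨1,2,1⟩ h→⟨2,2,2⟩
⟦path⟧: ⟨1 2 2; 2 0 2; 1 1 2⟩

Answer: ⟨1 2 2; 2 0 2; 1 1 2⟩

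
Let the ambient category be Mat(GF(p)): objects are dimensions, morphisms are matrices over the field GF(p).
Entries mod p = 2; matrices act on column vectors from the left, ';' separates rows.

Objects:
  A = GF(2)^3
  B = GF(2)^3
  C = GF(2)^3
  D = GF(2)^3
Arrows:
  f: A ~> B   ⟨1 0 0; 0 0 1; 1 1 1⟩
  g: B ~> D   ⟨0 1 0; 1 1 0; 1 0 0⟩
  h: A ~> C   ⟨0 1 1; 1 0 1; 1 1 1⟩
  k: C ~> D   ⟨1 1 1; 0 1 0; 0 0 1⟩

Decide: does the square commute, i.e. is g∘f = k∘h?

Answer: DOES NOT COMMUTE

Derivation:
1) trace f;g:
  e0=⟨1,0,0⟩ f~>⟨1,0,1⟩ g~>⟨0,1,1⟩
  e1=⟨0,1,0⟩ f~>⟨0,0,1⟩ g~>⟨0,0,0⟩
  e2=⟨0,0,1⟩ f~>⟨0,1,1⟩ g~>⟨1,1,0⟩
  result₁ = ⟨0 0 1; 1 0 1; 1 0 0⟩
2) trace h;k:
  e0=⟨1,0,0⟩ h~>⟨0,1,1⟩ k~>⟨0,1,1⟩
  e1=⟨0,1,0⟩ h~>⟨1,0,1⟩ k~>⟨0,0,1⟩
  e2=⟨0,0,1⟩ h~>⟨1,1,1⟩ k~>⟨1,1,1⟩
  result₂ = ⟨0 0 1; 1 0 1; 1 1 1⟩
Equal? distinct morphisms ✗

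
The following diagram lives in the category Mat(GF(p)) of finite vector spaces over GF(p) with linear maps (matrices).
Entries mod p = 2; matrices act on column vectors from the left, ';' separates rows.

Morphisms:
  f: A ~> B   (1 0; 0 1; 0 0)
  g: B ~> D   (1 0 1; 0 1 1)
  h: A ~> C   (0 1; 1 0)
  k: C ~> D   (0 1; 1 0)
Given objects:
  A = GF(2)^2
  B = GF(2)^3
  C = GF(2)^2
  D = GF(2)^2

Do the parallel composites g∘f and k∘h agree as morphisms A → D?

1) trace f;g:
  e0=[1,0] f~>[1,0,0] g~>[1,0]
  e1=[0,1] f~>[0,1,0] g~>[0,1]
  composite₁ = (1 0; 0 1)
2) trace h;k:
  e0=[1,0] h~>[0,1] k~>[1,0]
  e1=[0,1] h~>[1,0] k~>[0,1]
  composite₂ = (1 0; 0 1)
Equal? same morphism ✓

Answer: COMMUTES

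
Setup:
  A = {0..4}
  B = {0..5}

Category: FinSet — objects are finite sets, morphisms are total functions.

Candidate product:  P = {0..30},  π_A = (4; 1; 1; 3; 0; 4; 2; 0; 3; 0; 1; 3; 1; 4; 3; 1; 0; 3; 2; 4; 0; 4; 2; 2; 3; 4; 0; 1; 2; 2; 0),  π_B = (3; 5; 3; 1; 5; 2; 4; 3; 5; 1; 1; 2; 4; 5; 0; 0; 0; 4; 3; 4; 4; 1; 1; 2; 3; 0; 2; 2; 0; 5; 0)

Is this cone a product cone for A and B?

|A|·|B| = 5·6 = 30;  |P| = 31
  → cardinalities differ; no bijection possible.

Answer: NOT A VALID PRODUCT — |P|=31 ≠ |A|·|B|=30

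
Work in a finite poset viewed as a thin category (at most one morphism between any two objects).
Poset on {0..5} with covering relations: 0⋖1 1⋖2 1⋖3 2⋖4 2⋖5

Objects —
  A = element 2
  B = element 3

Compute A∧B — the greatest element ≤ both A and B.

Answer: A∧B = 1

Trace:
{x : x≤A ∧ x≤B} = {0,1}  (A=2, B=3)
  0 ≤ 1
  1 ≤ 1
glb = 1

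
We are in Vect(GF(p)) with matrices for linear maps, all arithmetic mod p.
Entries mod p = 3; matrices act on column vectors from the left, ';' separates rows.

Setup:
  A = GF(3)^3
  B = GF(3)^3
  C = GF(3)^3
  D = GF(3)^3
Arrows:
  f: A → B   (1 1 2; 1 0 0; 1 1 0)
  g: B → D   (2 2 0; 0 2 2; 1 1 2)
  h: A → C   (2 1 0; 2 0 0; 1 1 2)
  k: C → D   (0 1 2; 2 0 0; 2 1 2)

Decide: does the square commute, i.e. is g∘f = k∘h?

1) trace f;g:
  e0=[1,0,0] f→[1,1,1] g→[1,1,1]
  e1=[0,1,0] f→[1,0,1] g→[2,2,0]
  e2=[0,0,1] f→[2,0,0] g→[1,0,2]
  ⟦path⟧₁ = (1 2 1; 1 2 0; 1 0 2)
2) trace h;k:
  e0=[1,0,0] h→[2,2,1] k→[1,1,2]
  e1=[0,1,0] h→[1,0,1] k→[2,2,1]
  e2=[0,0,1] h→[0,0,2] k→[1,0,1]
  ⟦path⟧₂ = (1 2 1; 1 2 0; 2 1 1)
Equal? distinct morphisms ✗

Answer: DOES NOT COMMUTE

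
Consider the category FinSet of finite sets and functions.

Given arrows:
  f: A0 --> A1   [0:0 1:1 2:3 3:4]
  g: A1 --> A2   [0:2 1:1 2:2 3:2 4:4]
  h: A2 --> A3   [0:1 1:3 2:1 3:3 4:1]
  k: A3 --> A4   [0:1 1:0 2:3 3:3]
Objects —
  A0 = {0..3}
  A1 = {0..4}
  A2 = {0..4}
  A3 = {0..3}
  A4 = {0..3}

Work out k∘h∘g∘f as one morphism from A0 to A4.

Answer: [0:0 1:3 2:0 3:0]

Trace:
  0 f-->0 g-->2 h-->1 k-->0
  1 f-->1 g-->1 h-->3 k-->3
  2 f-->3 g-->2 h-->1 k-->0
  3 f-->4 g-->4 h-->1 k-->0
result: [0:0 1:3 2:0 3:0]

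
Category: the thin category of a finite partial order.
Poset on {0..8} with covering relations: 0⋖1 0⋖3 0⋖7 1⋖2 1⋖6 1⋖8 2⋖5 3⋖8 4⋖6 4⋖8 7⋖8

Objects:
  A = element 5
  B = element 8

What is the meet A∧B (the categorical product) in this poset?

Answer: A∧B = 1

Work:
{x : x≤A ∧ x≤B} = {0,1}  (A=5, B=8)
  0 ≤ 1
  1 ≤ 1
glb = 1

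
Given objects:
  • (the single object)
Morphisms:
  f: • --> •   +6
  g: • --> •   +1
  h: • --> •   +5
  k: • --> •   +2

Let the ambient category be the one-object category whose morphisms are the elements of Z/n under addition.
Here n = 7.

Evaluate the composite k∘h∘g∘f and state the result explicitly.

  0 +6≡6 +1≡0 +5≡5 +2≡0  (mod 7)
composite: +0

Answer: +0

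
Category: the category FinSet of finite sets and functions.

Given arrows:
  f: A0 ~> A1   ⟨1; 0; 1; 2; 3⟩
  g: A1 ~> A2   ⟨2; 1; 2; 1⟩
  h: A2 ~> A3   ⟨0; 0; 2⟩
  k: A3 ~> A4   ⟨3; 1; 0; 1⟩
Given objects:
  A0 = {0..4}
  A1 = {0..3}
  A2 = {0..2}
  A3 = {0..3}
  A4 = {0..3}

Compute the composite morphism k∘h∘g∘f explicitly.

  0 f~>1 g~>1 h~>0 k~>3
  1 f~>0 g~>2 h~>2 k~>0
  2 f~>1 g~>1 h~>0 k~>3
  3 f~>2 g~>2 h~>2 k~>0
  4 f~>3 g~>1 h~>0 k~>3
composite: ⟨3; 0; 3; 0; 3⟩

Answer: ⟨3; 0; 3; 0; 3⟩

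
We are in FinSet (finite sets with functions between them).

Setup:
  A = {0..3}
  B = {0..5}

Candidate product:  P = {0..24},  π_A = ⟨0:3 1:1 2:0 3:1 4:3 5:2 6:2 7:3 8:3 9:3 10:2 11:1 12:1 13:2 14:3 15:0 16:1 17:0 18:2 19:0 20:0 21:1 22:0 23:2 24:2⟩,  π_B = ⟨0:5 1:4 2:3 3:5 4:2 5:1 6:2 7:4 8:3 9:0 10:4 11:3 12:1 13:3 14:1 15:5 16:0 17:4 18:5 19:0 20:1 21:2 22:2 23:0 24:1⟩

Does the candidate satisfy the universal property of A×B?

Answer: NOT A VALID PRODUCT — |P|=25 ≠ |A|·|B|=24

Derivation:
|A|·|B| = 4·6 = 24;  |P| = 25
  → cardinalities differ; no bijection possible.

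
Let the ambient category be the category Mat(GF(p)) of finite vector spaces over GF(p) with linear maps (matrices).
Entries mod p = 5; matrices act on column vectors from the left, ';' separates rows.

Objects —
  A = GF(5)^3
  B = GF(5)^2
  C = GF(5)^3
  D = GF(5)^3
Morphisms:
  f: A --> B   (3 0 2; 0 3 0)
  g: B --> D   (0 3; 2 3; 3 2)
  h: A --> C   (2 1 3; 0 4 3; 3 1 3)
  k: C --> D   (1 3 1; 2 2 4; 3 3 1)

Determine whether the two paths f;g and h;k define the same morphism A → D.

Answer: COMMUTES

Work:
1) trace f;g:
  e0=(1,0,0) f-->(3,0) g-->(0,1,4)
  e1=(0,1,0) f-->(0,3) g-->(4,4,1)
  e2=(0,0,1) f-->(2,0) g-->(0,4,1)
  composite₁ = (0 4 0; 1 4 4; 4 1 1)
2) trace h;k:
  e0=(1,0,0) h-->(2,0,3) k-->(0,1,4)
  e1=(0,1,0) h-->(1,4,1) k-->(4,4,1)
  e2=(0,0,1) h-->(3,3,3) k-->(0,4,1)
  composite₂ = (0 4 0; 1 4 4; 4 1 1)
Equal? YES — commutes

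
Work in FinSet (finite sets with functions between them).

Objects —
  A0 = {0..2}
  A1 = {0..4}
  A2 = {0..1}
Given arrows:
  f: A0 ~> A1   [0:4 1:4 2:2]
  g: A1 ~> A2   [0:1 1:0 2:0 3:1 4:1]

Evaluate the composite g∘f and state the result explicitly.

Answer: [0:1 1:1 2:0]

Work:
  0 f~>4 g~>1
  1 f~>4 g~>1
  2 f~>2 g~>0
⟦path⟧: [0:1 1:1 2:0]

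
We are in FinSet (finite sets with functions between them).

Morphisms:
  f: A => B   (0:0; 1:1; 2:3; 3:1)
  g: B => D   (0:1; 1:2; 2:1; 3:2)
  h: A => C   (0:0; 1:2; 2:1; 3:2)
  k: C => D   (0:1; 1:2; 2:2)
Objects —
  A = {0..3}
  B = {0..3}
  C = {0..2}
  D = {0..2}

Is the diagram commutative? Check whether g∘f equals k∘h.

Answer: COMMUTES

Derivation:
Path 1 = f;g:
  0 f=>0 g=>1
  1 f=>1 g=>2
  2 f=>3 g=>2
  3 f=>1 g=>2
  result₁ = (0:1; 1:2; 2:2; 3:2)
Path 2 = h;k:
  0 h=>0 k=>1
  1 h=>2 k=>2
  2 h=>1 k=>2
  3 h=>2 k=>2
  result₂ = (0:1; 1:2; 2:2; 3:2)
Equal? YES — commutes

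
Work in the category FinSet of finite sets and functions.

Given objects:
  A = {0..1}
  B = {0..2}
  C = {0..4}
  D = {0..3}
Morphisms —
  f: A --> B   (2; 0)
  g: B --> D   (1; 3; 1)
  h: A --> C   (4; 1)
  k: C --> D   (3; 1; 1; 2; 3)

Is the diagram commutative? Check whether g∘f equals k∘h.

1) trace f;g:
  0 f-->2 g-->1
  1 f-->0 g-->1
  result₁ = (1; 1)
2) trace h;k:
  0 h-->4 k-->3
  1 h-->1 k-->1
  result₂ = (3; 1)
Equal? NO — does not commute

Answer: DOES NOT COMMUTE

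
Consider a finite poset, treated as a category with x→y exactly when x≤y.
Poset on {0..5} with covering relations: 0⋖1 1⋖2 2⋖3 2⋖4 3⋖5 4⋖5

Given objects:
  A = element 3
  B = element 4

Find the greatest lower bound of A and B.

Common predecessors of 3,4: {0,1,2}
  0 ≤ 2
  1 ≤ 2
  2 ≤ 2
glb = 2

Answer: A∧B = 2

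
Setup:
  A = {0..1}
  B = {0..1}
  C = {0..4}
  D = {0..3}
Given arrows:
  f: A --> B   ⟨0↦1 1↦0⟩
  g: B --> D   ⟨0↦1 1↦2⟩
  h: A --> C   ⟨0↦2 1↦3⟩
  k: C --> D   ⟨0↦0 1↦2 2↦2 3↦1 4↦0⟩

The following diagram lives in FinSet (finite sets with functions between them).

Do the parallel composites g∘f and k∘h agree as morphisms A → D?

Along f;g (path 1):
  0 f-->1 g-->2
  1 f-->0 g-->1
  ⟦path⟧₁ = ⟨0↦2 1↦1⟩
Along h;k (path 2):
  0 h-->2 k-->2
  1 h-->3 k-->1
  ⟦path⟧₂ = ⟨0↦2 1↦1⟩
Equal? same morphism ✓

Answer: COMMUTES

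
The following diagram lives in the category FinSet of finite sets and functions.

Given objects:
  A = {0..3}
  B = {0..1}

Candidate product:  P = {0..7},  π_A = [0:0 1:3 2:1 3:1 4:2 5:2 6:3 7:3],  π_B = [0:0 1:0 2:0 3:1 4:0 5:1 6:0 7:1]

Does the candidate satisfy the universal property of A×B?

|A|·|B| = 4·2 = 8;  |P| = 8
Check the pairing map k ↦ (π_A(k), π_B(k)):
  0 : (0,0)
  1 : (3,0)
  2 : (1,0)
  3 : (1,1)
  4 : (2,0)
  5 : (2,1)
  6 : (3,0)  ✗ repeats pair of k=1
  7 : (3,1)
distinct pairs in image: 7 / 8 needed
  → (3,0) hit at k=1 and k=6

Answer: NOT A VALID PRODUCT — duplicate pair at indices 6,1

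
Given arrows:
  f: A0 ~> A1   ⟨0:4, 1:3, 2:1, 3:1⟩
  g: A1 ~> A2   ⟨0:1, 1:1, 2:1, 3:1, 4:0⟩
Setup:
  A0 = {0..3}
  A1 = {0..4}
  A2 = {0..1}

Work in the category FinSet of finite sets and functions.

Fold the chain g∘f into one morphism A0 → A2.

  0 f~>4 g~>0
  1 f~>3 g~>1
  2 f~>1 g~>1
  3 f~>1 g~>1
composite: ⟨0:0, 1:1, 2:1, 3:1⟩

Answer: ⟨0:0, 1:1, 2:1, 3:1⟩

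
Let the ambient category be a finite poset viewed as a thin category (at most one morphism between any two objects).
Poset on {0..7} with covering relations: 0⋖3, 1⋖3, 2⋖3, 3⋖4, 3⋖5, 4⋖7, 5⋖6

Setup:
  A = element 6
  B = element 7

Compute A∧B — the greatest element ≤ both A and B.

Lower bounds of A=6 and B=7: {0,1,2,3}
  0 <= 3
  1 <= 3
  2 <= 3
  3 <= 3
glb = 3

Answer: A∧B = 3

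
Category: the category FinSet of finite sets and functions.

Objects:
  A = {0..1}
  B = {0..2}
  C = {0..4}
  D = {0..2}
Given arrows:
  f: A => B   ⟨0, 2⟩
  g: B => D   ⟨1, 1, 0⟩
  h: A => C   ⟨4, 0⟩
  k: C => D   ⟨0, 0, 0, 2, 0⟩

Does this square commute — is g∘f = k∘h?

1) trace f;g:
  0 f=>0 g=>1
  1 f=>2 g=>0
  composite₁ = ⟨1, 0⟩
2) trace h;k:
  0 h=>4 k=>0
  1 h=>0 k=>0
  composite₂ = ⟨0, 0⟩
Equal? distinct morphisms ✗

Answer: DOES NOT COMMUTE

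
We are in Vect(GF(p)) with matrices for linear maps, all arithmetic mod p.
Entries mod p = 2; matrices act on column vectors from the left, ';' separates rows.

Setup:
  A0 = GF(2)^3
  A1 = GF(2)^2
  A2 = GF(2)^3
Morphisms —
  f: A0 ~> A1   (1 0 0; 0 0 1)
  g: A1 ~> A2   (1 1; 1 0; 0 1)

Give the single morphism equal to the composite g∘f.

Answer: (1 0 1; 1 0 0; 0 0 1)

Derivation:
  e0=(1,0,0) f~>(1,0) g~>(1,1,0)
  e1=(0,1,0) f~>(0,0) g~>(0,0,0)
  e2=(0,0,1) f~>(0,1) g~>(1,0,1)
⟦path⟧: (1 0 1; 1 0 0; 0 0 1)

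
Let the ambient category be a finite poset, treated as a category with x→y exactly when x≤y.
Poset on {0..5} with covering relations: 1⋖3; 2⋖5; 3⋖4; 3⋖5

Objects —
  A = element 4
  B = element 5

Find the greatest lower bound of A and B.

Answer: A∧B = 3

Work:
{x : x≤A ∧ x≤B} = {1,3}  (A=4, B=5)
  1 ≤ 3
  3 ≤ 3
glb = 3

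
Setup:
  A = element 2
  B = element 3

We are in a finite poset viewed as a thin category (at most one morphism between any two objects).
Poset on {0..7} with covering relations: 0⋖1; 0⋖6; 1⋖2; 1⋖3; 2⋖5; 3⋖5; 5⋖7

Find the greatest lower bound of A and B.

Lower bounds of A=2 and B=3: {0,1}
  0 ≤ 1
  1 ≤ 1
glb = 1

Answer: A∧B = 1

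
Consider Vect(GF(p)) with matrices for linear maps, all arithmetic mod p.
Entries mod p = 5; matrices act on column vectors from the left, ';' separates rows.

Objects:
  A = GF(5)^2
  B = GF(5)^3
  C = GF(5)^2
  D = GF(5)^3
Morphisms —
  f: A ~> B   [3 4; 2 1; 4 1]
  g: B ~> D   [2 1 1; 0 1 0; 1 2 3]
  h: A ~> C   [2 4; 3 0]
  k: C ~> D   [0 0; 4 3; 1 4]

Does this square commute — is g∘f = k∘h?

Answer: DOES NOT COMMUTE

Derivation:
Along f;g (path 1):
  e0=(1,0) f~>(3,2,4) g~>(2,2,4)
  e1=(0,1) f~>(4,1,1) g~>(0,1,4)
  ⟦path⟧₁ = [2 0; 2 1; 4 4]
Along h;k (path 2):
  e0=(1,0) h~>(2,3) k~>(0,2,4)
  e1=(0,1) h~>(4,0) k~>(0,1,4)
  ⟦path⟧₂ = [0 0; 2 1; 4 4]
Equal? NO — does not commute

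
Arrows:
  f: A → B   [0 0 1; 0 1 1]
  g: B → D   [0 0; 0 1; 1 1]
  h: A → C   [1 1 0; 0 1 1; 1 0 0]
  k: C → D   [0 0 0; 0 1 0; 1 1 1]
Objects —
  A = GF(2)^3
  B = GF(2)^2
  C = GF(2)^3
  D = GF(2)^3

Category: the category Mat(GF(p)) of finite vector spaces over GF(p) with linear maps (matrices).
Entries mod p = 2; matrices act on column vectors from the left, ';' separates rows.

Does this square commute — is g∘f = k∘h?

Along f;g (path 1):
  e0=⟨1,0,0⟩ f→⟨0,0⟩ g→⟨0,0,0⟩
  e1=⟨0,1,0⟩ f→⟨0,1⟩ g→⟨0,1,1⟩
  e2=⟨0,0,1⟩ f→⟨1,1⟩ g→⟨0,1,0⟩
  composite₁ = [0 0 0; 0 1 1; 0 1 0]
Along h;k (path 2):
  e0=⟨1,0,0⟩ h→⟨1,0,1⟩ k→⟨0,0,0⟩
  e1=⟨0,1,0⟩ h→⟨1,1,0⟩ k→⟨0,1,0⟩
  e2=⟨0,0,1⟩ h→⟨0,1,0⟩ k→⟨0,1,1⟩
  composite₂ = [0 0 0; 0 1 1; 0 0 1]
Equal? distinct morphisms ✗

Answer: DOES NOT COMMUTE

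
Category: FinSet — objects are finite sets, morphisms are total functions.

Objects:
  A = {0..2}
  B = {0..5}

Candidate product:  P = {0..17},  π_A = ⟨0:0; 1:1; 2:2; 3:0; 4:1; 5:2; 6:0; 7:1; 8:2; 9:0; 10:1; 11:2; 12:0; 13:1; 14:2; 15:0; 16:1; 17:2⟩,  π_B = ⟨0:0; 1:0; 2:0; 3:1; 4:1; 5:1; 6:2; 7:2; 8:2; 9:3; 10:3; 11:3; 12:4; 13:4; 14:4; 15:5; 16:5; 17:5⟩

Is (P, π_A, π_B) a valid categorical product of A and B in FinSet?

|A|·|B| = 3·6 = 18;  |P| = 18
Check the pairing map k ↦ (π_A(k), π_B(k)):
  0 : (0,0)
  1 : (1,0)
  2 : (2,0)
  3 : (0,1)
  4 : (1,1)
  5 : (2,1)
  6 : (0,2)
  7 : (1,2)
  8 : (2,2)
  9 : (0,3)
  10 : (1,3)
  11 : (2,3)
  12 : (0,4)
  13 : (1,4)
  14 : (2,4)
  15 : (0,5)
  16 : (1,5)
  17 : (2,5)
distinct pairs in image: 18 / 18 needed
  → bijection onto A×B; projections well-typed.

Answer: VALID PRODUCT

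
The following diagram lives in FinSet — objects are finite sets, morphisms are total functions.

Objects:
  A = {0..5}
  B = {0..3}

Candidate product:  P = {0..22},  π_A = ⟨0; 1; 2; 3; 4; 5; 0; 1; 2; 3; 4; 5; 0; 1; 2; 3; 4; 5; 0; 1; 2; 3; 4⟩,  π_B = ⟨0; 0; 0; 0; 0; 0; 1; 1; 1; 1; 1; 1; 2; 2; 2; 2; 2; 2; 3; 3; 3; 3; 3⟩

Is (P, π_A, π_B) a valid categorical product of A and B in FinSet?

Answer: NOT A VALID PRODUCT — |P|=23 ≠ |A|·|B|=24

Derivation:
|A|·|B| = 6·4 = 24;  |P| = 23
  → cardinalities differ; no bijection possible.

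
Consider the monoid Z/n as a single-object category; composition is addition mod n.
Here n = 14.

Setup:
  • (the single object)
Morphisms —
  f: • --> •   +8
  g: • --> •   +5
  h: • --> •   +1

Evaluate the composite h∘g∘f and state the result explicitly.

  0 +8≡8 +5≡13 +1≡0  (mod 14)
⟦path⟧: +0

Answer: +0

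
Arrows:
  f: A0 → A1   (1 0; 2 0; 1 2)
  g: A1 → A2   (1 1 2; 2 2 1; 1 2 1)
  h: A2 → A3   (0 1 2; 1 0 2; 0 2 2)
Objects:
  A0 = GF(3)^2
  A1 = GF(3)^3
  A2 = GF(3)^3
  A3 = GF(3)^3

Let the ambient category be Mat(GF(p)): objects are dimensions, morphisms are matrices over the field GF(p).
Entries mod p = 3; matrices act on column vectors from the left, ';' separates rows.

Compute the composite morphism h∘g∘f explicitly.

  e0=⟨1,0⟩ f→⟨1,2,1⟩ g→⟨2,1,0⟩ h→⟨1,2,2⟩
  e1=⟨0,1⟩ f→⟨0,0,2⟩ g→⟨1,2,2⟩ h→⟨0,2,2⟩
⟦path⟧: (1 0; 2 2; 2 2)

Answer: (1 0; 2 2; 2 2)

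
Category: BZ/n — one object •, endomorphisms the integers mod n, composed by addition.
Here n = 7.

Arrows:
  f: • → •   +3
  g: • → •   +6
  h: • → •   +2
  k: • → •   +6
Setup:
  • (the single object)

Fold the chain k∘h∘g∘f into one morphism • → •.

Answer: +3

Trace:
  0 +3≡3 +6≡2 +2≡4 +6≡3  (mod 7)
result: +3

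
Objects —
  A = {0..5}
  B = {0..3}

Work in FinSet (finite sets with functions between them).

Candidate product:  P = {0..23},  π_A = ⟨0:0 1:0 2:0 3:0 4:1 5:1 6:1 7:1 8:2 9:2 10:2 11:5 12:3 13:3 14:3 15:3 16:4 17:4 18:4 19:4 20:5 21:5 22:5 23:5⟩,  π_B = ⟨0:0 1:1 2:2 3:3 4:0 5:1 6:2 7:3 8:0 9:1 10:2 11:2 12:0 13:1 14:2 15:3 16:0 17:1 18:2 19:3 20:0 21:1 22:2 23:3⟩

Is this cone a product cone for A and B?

|A|·|B| = 6·4 = 24;  |P| = 24
Check the pairing map k ↦ (π_A(k), π_B(k)):
  0 : (0,0)
  1 : (0,1)
  2 : (0,2)
  3 : (0,3)
  4 : (1,0)
  5 : (1,1)
  6 : (1,2)
  7 : (1,3)
  8 : (2,0)
  9 : (2,1)
  10 : (2,2)
  11 : (5,2)
  12 : (3,0)
  13 : (3,1)
  14 : (3,2)
  15 : (3,3)
  16 : (4,0)
  17 : (4,1)
  18 : (4,2)
  19 : (4,3)
  20 : (5,0)
  21 : (5,1)
  22 : (5,2)  ✗ repeats pair of k=11
  23 : (5,3)
distinct pairs in image: 23 / 24 needed
  → (5,2) hit at k=11 and k=22

Answer: NOT A VALID PRODUCT — duplicate pair at indices 22,11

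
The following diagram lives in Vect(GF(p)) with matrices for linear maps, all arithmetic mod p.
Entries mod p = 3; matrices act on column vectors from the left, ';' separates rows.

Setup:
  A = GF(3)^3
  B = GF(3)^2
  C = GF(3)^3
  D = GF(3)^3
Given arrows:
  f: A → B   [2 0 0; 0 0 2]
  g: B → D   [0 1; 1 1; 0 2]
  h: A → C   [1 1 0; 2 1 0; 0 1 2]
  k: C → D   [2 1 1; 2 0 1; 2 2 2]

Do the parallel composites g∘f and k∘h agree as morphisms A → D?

Answer: DOES NOT COMMUTE

Work:
Path 1 = f;g:
  e0=[1,0,0] f→[2,0] g→[0,2,0]
  e1=[0,1,0] f→[0,0] g→[0,0,0]
  e2=[0,0,1] f→[0,2] g→[2,2,1]
  composite₁ = [0 0 2; 2 0 2; 0 0 1]
Path 2 = h;k:
  e0=[1,0,0] h→[1,2,0] k→[1,2,0]
  e1=[0,1,0] h→[1,1,1] k→[1,0,0]
  e2=[0,0,1] h→[0,0,2] k→[2,2,1]
  composite₂ = [1 1 2; 2 0 2; 0 0 1]
Equal? distinct morphisms ✗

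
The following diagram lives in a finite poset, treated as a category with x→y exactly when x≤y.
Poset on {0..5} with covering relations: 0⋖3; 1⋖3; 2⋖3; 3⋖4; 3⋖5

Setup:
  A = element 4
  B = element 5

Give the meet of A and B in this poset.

Answer: A∧B = 3

Trace:
{x : x⊑A ∧ x⊑B} = {0,1,2,3}  (A=4, B=5)
  0 ⊑ 3
  1 ⊑ 3
  2 ⊑ 3
  3 ⊑ 3
glb = 3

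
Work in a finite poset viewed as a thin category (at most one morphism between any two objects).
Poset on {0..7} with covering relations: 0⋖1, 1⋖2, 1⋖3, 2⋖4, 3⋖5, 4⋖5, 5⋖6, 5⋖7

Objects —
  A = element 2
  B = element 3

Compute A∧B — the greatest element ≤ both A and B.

Answer: A∧B = 1

Trace:
Lower bounds of A=2 and B=3: {0,1}
  0 <= 1
  1 <= 1
glb = 1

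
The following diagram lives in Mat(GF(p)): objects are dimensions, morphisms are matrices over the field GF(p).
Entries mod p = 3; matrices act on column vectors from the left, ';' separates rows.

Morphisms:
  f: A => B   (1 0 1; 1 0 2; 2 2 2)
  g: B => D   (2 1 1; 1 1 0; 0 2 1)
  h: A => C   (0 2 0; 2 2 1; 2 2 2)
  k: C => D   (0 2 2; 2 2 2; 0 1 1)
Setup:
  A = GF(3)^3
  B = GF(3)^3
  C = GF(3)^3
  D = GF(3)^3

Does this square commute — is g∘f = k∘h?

Path 1 = f;g:
  e0=(1,0,0) f=>(1,1,2) g=>(2,2,1)
  e1=(0,1,0) f=>(0,0,2) g=>(2,0,2)
  e2=(0,0,1) f=>(1,2,2) g=>(0,0,0)
  result₁ = (2 2 0; 2 0 0; 1 2 0)
Path 2 = h;k:
  e0=(1,0,0) h=>(0,2,2) k=>(2,2,1)
  e1=(0,1,0) h=>(2,2,2) k=>(2,0,1)
  e2=(0,0,1) h=>(0,1,2) k=>(0,0,0)
  result₂ = (2 2 0; 2 0 0; 1 1 0)
Equal? NO — does not commute

Answer: DOES NOT COMMUTE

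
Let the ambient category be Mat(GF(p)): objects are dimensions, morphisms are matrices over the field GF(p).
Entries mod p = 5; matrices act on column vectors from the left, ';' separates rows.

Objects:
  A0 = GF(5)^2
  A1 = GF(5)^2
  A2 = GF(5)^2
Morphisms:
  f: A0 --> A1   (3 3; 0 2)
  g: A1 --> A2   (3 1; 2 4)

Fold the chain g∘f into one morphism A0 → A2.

  e0=[1,0] f-->[3,0] g-->[4,1]
  e1=[0,1] f-->[3,2] g-->[1,4]
result: (4 1; 1 4)

Answer: (4 1; 1 4)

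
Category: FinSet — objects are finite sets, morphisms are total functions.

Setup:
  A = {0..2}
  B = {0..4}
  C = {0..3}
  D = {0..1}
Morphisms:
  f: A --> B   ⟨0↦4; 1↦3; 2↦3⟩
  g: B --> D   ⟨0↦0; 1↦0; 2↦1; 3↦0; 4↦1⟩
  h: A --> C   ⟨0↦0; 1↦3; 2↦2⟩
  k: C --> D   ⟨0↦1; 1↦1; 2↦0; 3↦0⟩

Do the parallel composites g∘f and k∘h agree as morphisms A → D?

1) trace f;g:
  0 f-->4 g-->1
  1 f-->3 g-->0
  2 f-->3 g-->0
  ⟦path⟧₁ = ⟨0↦1; 1↦0; 2↦0⟩
2) trace h;k:
  0 h-->0 k-->1
  1 h-->3 k-->0
  2 h-->2 k-->0
  ⟦path⟧₂ = ⟨0↦1; 1↦0; 2↦0⟩
Equal? YES — commutes

Answer: COMMUTES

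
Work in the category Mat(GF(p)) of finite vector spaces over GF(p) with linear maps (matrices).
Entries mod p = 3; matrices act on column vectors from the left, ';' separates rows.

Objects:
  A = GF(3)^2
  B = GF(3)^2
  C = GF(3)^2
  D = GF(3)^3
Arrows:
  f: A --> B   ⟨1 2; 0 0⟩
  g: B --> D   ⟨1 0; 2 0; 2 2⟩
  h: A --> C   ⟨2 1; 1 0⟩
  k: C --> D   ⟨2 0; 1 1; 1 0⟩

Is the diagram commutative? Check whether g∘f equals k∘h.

Answer: DOES NOT COMMUTE

Work:
Along f;g (path 1):
  e0=[1,0] f-->[1,0] g-->[1,2,2]
  e1=[0,1] f-->[2,0] g-->[2,1,1]
  composite₁ = ⟨1 2; 2 1; 2 1⟩
Along h;k (path 2):
  e0=[1,0] h-->[2,1] k-->[1,0,2]
  e1=[0,1] h-->[1,0] k-->[2,1,1]
  composite₂ = ⟨1 2; 0 1; 2 1⟩
Equal? distinct morphisms ✗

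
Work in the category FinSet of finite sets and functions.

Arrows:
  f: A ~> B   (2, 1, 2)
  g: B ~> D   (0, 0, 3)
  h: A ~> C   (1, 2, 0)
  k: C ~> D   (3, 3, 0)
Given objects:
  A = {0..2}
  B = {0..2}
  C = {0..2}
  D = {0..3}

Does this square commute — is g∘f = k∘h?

1) trace f;g:
  0 f~>2 g~>3
  1 f~>1 g~>0
  2 f~>2 g~>3
  ⟦path⟧₁ = (3, 0, 3)
2) trace h;k:
  0 h~>1 k~>3
  1 h~>2 k~>0
  2 h~>0 k~>3
  ⟦path⟧₂ = (3, 0, 3)
Equal? YES — commutes

Answer: COMMUTES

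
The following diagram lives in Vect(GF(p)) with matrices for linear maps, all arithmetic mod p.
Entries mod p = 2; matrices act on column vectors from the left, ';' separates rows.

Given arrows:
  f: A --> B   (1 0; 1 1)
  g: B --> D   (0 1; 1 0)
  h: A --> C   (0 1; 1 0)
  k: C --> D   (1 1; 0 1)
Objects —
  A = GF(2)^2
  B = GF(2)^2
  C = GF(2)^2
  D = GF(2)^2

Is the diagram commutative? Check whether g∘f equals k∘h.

Path 1 = f;g:
  e0=(1,0) f-->(1,1) g-->(1,1)
  e1=(0,1) f-->(0,1) g-->(1,0)
  ⟦path⟧₁ = (1 1; 1 0)
Path 2 = h;k:
  e0=(1,0) h-->(0,1) k-->(1,1)
  e1=(0,1) h-->(1,0) k-->(1,0)
  ⟦path⟧₂ = (1 1; 1 0)
Equal? YES — commutes

Answer: COMMUTES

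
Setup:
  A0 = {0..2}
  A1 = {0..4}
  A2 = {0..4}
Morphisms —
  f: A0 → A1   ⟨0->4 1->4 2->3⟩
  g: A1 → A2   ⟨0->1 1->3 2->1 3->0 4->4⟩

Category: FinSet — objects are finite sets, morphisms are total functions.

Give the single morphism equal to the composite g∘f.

  0 f→4 g→4
  1 f→4 g→4
  2 f→3 g→0
result: ⟨0->4 1->4 2->0⟩

Answer: ⟨0->4 1->4 2->0⟩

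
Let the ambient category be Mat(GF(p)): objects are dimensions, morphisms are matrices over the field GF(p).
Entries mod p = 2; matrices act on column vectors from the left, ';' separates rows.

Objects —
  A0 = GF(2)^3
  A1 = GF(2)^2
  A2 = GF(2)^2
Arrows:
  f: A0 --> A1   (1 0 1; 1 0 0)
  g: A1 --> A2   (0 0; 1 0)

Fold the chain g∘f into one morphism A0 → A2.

Answer: (0 0 0; 1 0 1)

Work:
  e0=[1,0,0] f-->[1,1] g-->[0,1]
  e1=[0,1,0] f-->[0,0] g-->[0,0]
  e2=[0,0,1] f-->[1,0] g-->[0,1]
composite: (0 0 0; 1 0 1)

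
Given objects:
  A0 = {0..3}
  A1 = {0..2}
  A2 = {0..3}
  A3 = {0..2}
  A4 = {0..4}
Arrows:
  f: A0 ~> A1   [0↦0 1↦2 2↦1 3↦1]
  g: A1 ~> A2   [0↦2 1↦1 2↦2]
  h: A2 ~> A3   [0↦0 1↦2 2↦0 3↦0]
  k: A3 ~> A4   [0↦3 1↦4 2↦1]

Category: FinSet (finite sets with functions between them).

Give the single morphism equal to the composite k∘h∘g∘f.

Answer: [0↦3 1↦3 2↦1 3↦1]

Trace:
  0 f~>0 g~>2 h~>0 k~>3
  1 f~>2 g~>2 h~>0 k~>3
  2 f~>1 g~>1 h~>2 k~>1
  3 f~>1 g~>1 h~>2 k~>1
result: [0↦3 1↦3 2↦1 3↦1]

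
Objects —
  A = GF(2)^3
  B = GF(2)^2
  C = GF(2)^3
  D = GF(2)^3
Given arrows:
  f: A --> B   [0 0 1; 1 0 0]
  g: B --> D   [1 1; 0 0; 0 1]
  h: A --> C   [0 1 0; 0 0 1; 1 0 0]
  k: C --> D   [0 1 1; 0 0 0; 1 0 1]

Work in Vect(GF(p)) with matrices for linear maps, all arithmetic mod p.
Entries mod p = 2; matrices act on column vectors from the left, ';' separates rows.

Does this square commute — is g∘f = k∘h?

Answer: DOES NOT COMMUTE

Trace:
Along f;g (path 1):
  e0=⟨1,0,0⟩ f-->⟨0,1⟩ g-->⟨1,0,1⟩
  e1=⟨0,1,0⟩ f-->⟨0,0⟩ g-->⟨0,0,0⟩
  e2=⟨0,0,1⟩ f-->⟨1,0⟩ g-->⟨1,0,0⟩
  composite₁ = [1 0 1; 0 0 0; 1 0 0]
Along h;k (path 2):
  e0=⟨1,0,0⟩ h-->⟨0,0,1⟩ k-->⟨1,0,1⟩
  e1=⟨0,1,0⟩ h-->⟨1,0,0⟩ k-->⟨0,0,1⟩
  e2=⟨0,0,1⟩ h-->⟨0,1,0⟩ k-->⟨1,0,0⟩
  composite₂ = [1 0 1; 0 0 0; 1 1 0]
Equal? differ; not commutative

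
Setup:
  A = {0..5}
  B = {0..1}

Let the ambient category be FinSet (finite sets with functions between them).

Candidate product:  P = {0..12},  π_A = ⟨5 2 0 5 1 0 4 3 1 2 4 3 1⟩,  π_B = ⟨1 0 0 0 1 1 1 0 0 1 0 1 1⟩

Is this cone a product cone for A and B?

|A|·|B| = 6·2 = 12;  |P| = 13
  → cardinalities differ; no bijection possible.

Answer: NOT A VALID PRODUCT — |P|=13 ≠ |A|·|B|=12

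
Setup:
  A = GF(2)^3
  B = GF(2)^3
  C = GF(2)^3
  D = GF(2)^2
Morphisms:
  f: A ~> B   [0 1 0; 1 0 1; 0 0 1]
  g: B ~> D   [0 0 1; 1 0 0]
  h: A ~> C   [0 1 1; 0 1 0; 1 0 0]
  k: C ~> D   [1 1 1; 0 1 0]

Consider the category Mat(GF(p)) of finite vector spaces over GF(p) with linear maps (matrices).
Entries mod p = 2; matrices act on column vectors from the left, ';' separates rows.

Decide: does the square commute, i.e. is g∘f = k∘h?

Answer: DOES NOT COMMUTE

Trace:
Along f;g (path 1):
  e0=[1,0,0] f~>[0,1,0] g~>[0,0]
  e1=[0,1,0] f~>[1,0,0] g~>[0,1]
  e2=[0,0,1] f~>[0,1,1] g~>[1,0]
  result₁ = [0 0 1; 0 1 0]
Along h;k (path 2):
  e0=[1,0,0] h~>[0,0,1] k~>[1,0]
  e1=[0,1,0] h~>[1,1,0] k~>[0,1]
  e2=[0,0,1] h~>[1,0,0] k~>[1,0]
  result₂ = [1 0 1; 0 1 0]
Equal? distinct morphisms ✗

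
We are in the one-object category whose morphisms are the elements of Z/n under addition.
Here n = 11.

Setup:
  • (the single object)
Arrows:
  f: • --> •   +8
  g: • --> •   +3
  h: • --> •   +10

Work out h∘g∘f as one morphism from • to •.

Answer: +10

Work:
  0 +8≡8 +3≡0 +10≡10  (mod 11)
result: +10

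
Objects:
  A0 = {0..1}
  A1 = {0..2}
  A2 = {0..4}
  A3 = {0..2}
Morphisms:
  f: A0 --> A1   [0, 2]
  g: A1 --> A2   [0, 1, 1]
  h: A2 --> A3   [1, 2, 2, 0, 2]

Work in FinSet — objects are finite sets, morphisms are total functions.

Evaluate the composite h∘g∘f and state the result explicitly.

Answer: [1, 2]

Work:
  0 f-->0 g-->0 h-->1
  1 f-->2 g-->1 h-->2
result: [1, 2]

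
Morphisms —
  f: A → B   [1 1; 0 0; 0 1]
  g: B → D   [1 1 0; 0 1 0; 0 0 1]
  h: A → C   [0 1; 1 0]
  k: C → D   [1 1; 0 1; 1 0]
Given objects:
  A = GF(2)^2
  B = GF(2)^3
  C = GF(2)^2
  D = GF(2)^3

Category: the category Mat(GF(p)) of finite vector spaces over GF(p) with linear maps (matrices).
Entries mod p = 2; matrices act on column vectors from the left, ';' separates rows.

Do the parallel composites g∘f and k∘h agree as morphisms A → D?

Along f;g (path 1):
  e0=[1,0] f→[1,0,0] g→[1,0,0]
  e1=[0,1] f→[1,0,1] g→[1,0,1]
  result₁ = [1 1; 0 0; 0 1]
Along h;k (path 2):
  e0=[1,0] h→[0,1] k→[1,1,0]
  e1=[0,1] h→[1,0] k→[1,0,1]
  result₂ = [1 1; 1 0; 0 1]
Equal? distinct morphisms ✗

Answer: DOES NOT COMMUTE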